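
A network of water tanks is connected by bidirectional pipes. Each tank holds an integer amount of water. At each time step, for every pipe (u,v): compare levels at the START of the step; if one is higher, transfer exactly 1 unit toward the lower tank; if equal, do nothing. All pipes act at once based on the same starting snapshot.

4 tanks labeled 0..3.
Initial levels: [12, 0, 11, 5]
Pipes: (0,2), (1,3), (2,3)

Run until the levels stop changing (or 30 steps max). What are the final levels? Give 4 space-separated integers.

Answer: 8 6 6 8

Derivation:
Step 1: flows [0->2,3->1,2->3] -> levels [11 1 11 5]
Step 2: flows [0=2,3->1,2->3] -> levels [11 2 10 5]
Step 3: flows [0->2,3->1,2->3] -> levels [10 3 10 5]
Step 4: flows [0=2,3->1,2->3] -> levels [10 4 9 5]
Step 5: flows [0->2,3->1,2->3] -> levels [9 5 9 5]
Step 6: flows [0=2,1=3,2->3] -> levels [9 5 8 6]
Step 7: flows [0->2,3->1,2->3] -> levels [8 6 8 6]
Step 8: flows [0=2,1=3,2->3] -> levels [8 6 7 7]
Step 9: flows [0->2,3->1,2=3] -> levels [7 7 8 6]
Step 10: flows [2->0,1->3,2->3] -> levels [8 6 6 8]
Step 11: flows [0->2,3->1,3->2] -> levels [7 7 8 6]
  -> period-2 cycle: step 11 state = step 9 state; never stabilizes
  -> state at step 30: (30-9) mod 2 = 1, same as step 10 -> [8 6 6 8]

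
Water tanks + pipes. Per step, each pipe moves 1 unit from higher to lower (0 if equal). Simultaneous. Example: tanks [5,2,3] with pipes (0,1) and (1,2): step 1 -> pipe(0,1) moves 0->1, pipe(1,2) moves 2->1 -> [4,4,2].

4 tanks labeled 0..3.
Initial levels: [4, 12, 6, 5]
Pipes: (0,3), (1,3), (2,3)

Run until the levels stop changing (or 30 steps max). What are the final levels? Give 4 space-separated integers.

Step 1: flows [3->0,1->3,2->3] -> levels [5 11 5 6]
Step 2: flows [3->0,1->3,3->2] -> levels [6 10 6 5]
Step 3: flows [0->3,1->3,2->3] -> levels [5 9 5 8]
Step 4: flows [3->0,1->3,3->2] -> levels [6 8 6 7]
Step 5: flows [3->0,1->3,3->2] -> levels [7 7 7 6]
Step 6: flows [0->3,1->3,2->3] -> levels [6 6 6 9]
Step 7: flows [3->0,3->1,3->2] -> levels [7 7 7 6]
  -> period-2 cycle: step 7 state = step 5 state; never stabilizes
  -> state at step 30: (30-5) mod 2 = 1, same as step 6 -> [6 6 6 9]

Answer: 6 6 6 9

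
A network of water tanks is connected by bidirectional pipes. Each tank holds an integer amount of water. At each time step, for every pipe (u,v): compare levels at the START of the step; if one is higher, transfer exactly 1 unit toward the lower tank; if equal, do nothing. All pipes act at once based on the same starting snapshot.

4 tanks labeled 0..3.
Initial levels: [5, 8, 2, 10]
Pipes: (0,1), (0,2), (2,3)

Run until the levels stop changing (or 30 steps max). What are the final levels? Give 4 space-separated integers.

Answer: 5 6 8 6

Derivation:
Step 1: flows [1->0,0->2,3->2] -> levels [5 7 4 9]
Step 2: flows [1->0,0->2,3->2] -> levels [5 6 6 8]
Step 3: flows [1->0,2->0,3->2] -> levels [7 5 6 7]
Step 4: flows [0->1,0->2,3->2] -> levels [5 6 8 6]
Step 5: flows [1->0,2->0,2->3] -> levels [7 5 6 7]
  -> period-2 cycle: step 5 state = step 3 state; never stabilizes
  -> state at step 30: (30-3) mod 2 = 1, same as step 4 -> [5 6 8 6]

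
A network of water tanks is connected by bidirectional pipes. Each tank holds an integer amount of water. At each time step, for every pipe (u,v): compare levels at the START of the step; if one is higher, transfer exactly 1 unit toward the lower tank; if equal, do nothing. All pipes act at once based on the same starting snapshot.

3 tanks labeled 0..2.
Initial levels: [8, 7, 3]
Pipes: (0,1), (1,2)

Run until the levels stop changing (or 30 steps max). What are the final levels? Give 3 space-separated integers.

Answer: 6 6 6

Derivation:
Step 1: flows [0->1,1->2] -> levels [7 7 4]
Step 2: flows [0=1,1->2] -> levels [7 6 5]
Step 3: flows [0->1,1->2] -> levels [6 6 6]
Step 4: flows [0=1,1=2] -> levels [6 6 6]
  -> stable (no change)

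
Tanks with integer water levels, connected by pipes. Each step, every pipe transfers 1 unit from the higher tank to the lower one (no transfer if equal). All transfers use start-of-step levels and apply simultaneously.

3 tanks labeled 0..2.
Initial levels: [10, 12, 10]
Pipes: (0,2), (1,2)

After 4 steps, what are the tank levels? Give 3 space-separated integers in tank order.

Step 1: flows [0=2,1->2] -> levels [10 11 11]
Step 2: flows [2->0,1=2] -> levels [11 11 10]
Step 3: flows [0->2,1->2] -> levels [10 10 12]
Step 4: flows [2->0,2->1] -> levels [11 11 10]

Answer: 11 11 10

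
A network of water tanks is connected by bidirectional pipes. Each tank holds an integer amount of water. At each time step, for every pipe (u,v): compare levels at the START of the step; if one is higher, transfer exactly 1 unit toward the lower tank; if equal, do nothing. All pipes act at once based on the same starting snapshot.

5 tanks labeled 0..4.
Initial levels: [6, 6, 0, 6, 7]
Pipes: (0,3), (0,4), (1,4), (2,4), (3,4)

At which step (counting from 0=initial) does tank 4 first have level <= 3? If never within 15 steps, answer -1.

Answer: 1

Derivation:
Step 1: flows [0=3,4->0,4->1,4->2,4->3] -> levels [7 7 1 7 3]
Tank 4 first reaches <=3 at step 1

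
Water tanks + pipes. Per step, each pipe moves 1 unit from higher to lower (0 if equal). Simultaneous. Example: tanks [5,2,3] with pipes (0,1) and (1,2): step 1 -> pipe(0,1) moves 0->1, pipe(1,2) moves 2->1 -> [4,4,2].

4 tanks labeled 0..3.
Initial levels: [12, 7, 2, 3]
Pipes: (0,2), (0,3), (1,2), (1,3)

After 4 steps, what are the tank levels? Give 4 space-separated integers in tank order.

Answer: 6 6 6 6

Derivation:
Step 1: flows [0->2,0->3,1->2,1->3] -> levels [10 5 4 5]
Step 2: flows [0->2,0->3,1->2,1=3] -> levels [8 4 6 6]
Step 3: flows [0->2,0->3,2->1,3->1] -> levels [6 6 6 6]
Step 4: flows [0=2,0=3,1=2,1=3] -> levels [6 6 6 6]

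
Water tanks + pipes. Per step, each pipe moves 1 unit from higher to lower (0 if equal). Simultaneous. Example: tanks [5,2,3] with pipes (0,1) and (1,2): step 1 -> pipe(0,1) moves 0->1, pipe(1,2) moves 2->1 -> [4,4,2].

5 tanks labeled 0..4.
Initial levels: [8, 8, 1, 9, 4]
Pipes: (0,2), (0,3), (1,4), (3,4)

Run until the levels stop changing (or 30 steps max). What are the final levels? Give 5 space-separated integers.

Answer: 6 6 5 5 8

Derivation:
Step 1: flows [0->2,3->0,1->4,3->4] -> levels [8 7 2 7 6]
Step 2: flows [0->2,0->3,1->4,3->4] -> levels [6 6 3 7 8]
Step 3: flows [0->2,3->0,4->1,4->3] -> levels [6 7 4 7 6]
Step 4: flows [0->2,3->0,1->4,3->4] -> levels [6 6 5 5 8]
Step 5: flows [0->2,0->3,4->1,4->3] -> levels [4 7 6 7 6]
Step 6: flows [2->0,3->0,1->4,3->4] -> levels [6 6 5 5 8]
  -> period-2 cycle: step 6 state = step 4 state; never stabilizes
  -> state at step 30: (30-4) mod 2 = 0, same as step 4 -> [6 6 5 5 8]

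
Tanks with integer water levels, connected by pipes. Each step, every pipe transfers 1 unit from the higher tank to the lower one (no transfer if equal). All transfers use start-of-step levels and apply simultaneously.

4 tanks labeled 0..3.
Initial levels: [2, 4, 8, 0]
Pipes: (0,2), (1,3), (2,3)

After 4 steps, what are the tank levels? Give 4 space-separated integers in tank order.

Step 1: flows [2->0,1->3,2->3] -> levels [3 3 6 2]
Step 2: flows [2->0,1->3,2->3] -> levels [4 2 4 4]
Step 3: flows [0=2,3->1,2=3] -> levels [4 3 4 3]
Step 4: flows [0=2,1=3,2->3] -> levels [4 3 3 4]

Answer: 4 3 3 4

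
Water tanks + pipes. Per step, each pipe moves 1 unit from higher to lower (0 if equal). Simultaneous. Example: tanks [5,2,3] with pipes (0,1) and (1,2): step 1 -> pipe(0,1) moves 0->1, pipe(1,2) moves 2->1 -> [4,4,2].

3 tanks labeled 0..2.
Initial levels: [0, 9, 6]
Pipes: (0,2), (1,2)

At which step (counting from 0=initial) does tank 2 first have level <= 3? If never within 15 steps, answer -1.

Step 1: flows [2->0,1->2] -> levels [1 8 6]
Step 2: flows [2->0,1->2] -> levels [2 7 6]
Step 3: flows [2->0,1->2] -> levels [3 6 6]
Step 4: flows [2->0,1=2] -> levels [4 6 5]
Step 5: flows [2->0,1->2] -> levels [5 5 5]
Step 6: flows [0=2,1=2] -> levels [5 5 5]
  -> stable; tank 2 stays at 5 > 3
Tank 2 never reaches <=3 within 15 steps

Answer: -1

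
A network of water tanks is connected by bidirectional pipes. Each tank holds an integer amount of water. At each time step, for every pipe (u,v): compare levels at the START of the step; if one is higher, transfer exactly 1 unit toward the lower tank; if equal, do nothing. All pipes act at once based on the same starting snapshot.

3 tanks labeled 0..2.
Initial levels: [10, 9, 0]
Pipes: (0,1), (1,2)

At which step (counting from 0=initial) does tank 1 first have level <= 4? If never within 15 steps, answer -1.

Step 1: flows [0->1,1->2] -> levels [9 9 1]
Step 2: flows [0=1,1->2] -> levels [9 8 2]
Step 3: flows [0->1,1->2] -> levels [8 8 3]
Step 4: flows [0=1,1->2] -> levels [8 7 4]
Step 5: flows [0->1,1->2] -> levels [7 7 5]
Step 6: flows [0=1,1->2] -> levels [7 6 6]
Step 7: flows [0->1,1=2] -> levels [6 7 6]
Step 8: flows [1->0,1->2] -> levels [7 5 7]
Step 9: flows [0->1,2->1] -> levels [6 7 6]
  -> period-2 cycle (repeats step 7); tank 1 never drops to <=4
Tank 1 never reaches <=4 within 15 steps

Answer: -1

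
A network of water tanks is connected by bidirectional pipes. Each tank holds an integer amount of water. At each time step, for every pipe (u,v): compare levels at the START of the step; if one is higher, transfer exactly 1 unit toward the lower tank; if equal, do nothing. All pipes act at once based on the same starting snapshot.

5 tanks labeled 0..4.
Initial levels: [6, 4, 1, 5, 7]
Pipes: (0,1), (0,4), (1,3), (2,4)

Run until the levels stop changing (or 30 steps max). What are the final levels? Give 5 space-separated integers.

Step 1: flows [0->1,4->0,3->1,4->2] -> levels [6 6 2 4 5]
Step 2: flows [0=1,0->4,1->3,4->2] -> levels [5 5 3 5 5]
Step 3: flows [0=1,0=4,1=3,4->2] -> levels [5 5 4 5 4]
Step 4: flows [0=1,0->4,1=3,2=4] -> levels [4 5 4 5 5]
Step 5: flows [1->0,4->0,1=3,4->2] -> levels [6 4 5 5 3]
Step 6: flows [0->1,0->4,3->1,2->4] -> levels [4 6 4 4 5]
Step 7: flows [1->0,4->0,1->3,4->2] -> levels [6 4 5 5 3]
  -> period-2 cycle: step 7 state = step 5 state; never stabilizes
  -> state at step 30: (30-5) mod 2 = 1, same as step 6 -> [4 6 4 4 5]

Answer: 4 6 4 4 5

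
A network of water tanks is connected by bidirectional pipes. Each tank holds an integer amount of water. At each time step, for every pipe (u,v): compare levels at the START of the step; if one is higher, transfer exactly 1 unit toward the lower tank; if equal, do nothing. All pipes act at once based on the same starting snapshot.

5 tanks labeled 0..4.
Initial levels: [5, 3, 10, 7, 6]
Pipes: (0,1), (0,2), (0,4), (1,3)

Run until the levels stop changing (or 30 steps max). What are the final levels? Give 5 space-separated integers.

Answer: 5 7 8 5 6

Derivation:
Step 1: flows [0->1,2->0,4->0,3->1] -> levels [6 5 9 6 5]
Step 2: flows [0->1,2->0,0->4,3->1] -> levels [5 7 8 5 6]
Step 3: flows [1->0,2->0,4->0,1->3] -> levels [8 5 7 6 5]
Step 4: flows [0->1,0->2,0->4,3->1] -> levels [5 7 8 5 6]
  -> period-2 cycle: step 4 state = step 2 state; never stabilizes
  -> state at step 30: (30-2) mod 2 = 0, same as step 2 -> [5 7 8 5 6]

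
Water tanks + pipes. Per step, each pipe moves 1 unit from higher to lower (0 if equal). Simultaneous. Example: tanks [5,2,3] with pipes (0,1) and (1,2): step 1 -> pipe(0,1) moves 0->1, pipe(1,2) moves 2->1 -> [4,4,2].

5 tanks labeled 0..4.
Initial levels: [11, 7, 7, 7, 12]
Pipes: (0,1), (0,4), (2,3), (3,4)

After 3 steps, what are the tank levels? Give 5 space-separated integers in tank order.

Answer: 10 9 8 9 8

Derivation:
Step 1: flows [0->1,4->0,2=3,4->3] -> levels [11 8 7 8 10]
Step 2: flows [0->1,0->4,3->2,4->3] -> levels [9 9 8 8 10]
Step 3: flows [0=1,4->0,2=3,4->3] -> levels [10 9 8 9 8]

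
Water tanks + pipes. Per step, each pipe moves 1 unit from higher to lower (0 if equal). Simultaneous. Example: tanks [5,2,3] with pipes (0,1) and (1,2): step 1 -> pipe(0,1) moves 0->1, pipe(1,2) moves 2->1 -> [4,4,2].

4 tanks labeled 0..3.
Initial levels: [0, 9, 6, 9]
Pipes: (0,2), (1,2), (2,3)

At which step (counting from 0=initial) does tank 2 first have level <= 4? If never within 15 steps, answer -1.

Step 1: flows [2->0,1->2,3->2] -> levels [1 8 7 8]
Step 2: flows [2->0,1->2,3->2] -> levels [2 7 8 7]
Step 3: flows [2->0,2->1,2->3] -> levels [3 8 5 8]
Step 4: flows [2->0,1->2,3->2] -> levels [4 7 6 7]
Step 5: flows [2->0,1->2,3->2] -> levels [5 6 7 6]
Step 6: flows [2->0,2->1,2->3] -> levels [6 7 4 7]
Tank 2 first reaches <=4 at step 6

Answer: 6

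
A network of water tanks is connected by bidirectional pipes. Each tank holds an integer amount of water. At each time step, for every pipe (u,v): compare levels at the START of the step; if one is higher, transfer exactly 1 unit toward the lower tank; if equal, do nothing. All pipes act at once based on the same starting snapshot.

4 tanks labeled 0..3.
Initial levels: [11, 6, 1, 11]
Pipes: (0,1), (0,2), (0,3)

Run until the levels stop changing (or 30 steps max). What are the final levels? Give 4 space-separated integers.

Answer: 8 7 7 7

Derivation:
Step 1: flows [0->1,0->2,0=3] -> levels [9 7 2 11]
Step 2: flows [0->1,0->2,3->0] -> levels [8 8 3 10]
Step 3: flows [0=1,0->2,3->0] -> levels [8 8 4 9]
Step 4: flows [0=1,0->2,3->0] -> levels [8 8 5 8]
Step 5: flows [0=1,0->2,0=3] -> levels [7 8 6 8]
Step 6: flows [1->0,0->2,3->0] -> levels [8 7 7 7]
Step 7: flows [0->1,0->2,0->3] -> levels [5 8 8 8]
Step 8: flows [1->0,2->0,3->0] -> levels [8 7 7 7]
  -> period-2 cycle: step 8 state = step 6 state; never stabilizes
  -> state at step 30: (30-6) mod 2 = 0, same as step 6 -> [8 7 7 7]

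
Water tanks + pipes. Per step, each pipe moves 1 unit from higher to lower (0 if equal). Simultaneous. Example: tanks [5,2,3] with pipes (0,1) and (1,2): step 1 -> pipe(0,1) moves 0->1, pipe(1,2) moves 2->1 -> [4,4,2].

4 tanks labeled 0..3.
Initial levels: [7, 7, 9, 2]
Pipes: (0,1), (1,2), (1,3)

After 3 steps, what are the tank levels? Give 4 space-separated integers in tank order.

Answer: 7 6 7 5

Derivation:
Step 1: flows [0=1,2->1,1->3] -> levels [7 7 8 3]
Step 2: flows [0=1,2->1,1->3] -> levels [7 7 7 4]
Step 3: flows [0=1,1=2,1->3] -> levels [7 6 7 5]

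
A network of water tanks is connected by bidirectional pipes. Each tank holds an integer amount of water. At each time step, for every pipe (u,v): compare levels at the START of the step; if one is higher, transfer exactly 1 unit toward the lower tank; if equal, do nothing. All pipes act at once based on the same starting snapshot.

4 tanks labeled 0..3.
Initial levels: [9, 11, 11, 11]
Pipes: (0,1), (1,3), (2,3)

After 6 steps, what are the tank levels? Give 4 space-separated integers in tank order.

Step 1: flows [1->0,1=3,2=3] -> levels [10 10 11 11]
Step 2: flows [0=1,3->1,2=3] -> levels [10 11 11 10]
Step 3: flows [1->0,1->3,2->3] -> levels [11 9 10 12]
Step 4: flows [0->1,3->1,3->2] -> levels [10 11 11 10]
  -> period-2 cycle: step 4 state = step 2 state
  -> state at step 6: (6-2) mod 2 = 0, same as step 2 -> [10 11 11 10]

Answer: 10 11 11 10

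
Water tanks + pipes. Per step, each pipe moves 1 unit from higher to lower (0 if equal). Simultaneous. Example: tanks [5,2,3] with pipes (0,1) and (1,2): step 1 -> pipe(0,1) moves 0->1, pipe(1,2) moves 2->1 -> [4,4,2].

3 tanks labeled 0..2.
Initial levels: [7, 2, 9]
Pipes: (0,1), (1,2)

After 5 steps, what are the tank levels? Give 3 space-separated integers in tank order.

Answer: 6 6 6

Derivation:
Step 1: flows [0->1,2->1] -> levels [6 4 8]
Step 2: flows [0->1,2->1] -> levels [5 6 7]
Step 3: flows [1->0,2->1] -> levels [6 6 6]
Step 4: flows [0=1,1=2] -> levels [6 6 6]
  -> stable; steps 5..5 unchanged -> [6 6 6]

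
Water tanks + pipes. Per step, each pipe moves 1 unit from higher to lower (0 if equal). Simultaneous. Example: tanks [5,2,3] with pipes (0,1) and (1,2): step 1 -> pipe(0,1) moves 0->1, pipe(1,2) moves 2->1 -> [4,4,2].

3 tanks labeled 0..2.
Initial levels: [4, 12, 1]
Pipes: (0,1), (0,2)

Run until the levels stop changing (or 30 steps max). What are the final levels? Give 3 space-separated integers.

Answer: 7 5 5

Derivation:
Step 1: flows [1->0,0->2] -> levels [4 11 2]
Step 2: flows [1->0,0->2] -> levels [4 10 3]
Step 3: flows [1->0,0->2] -> levels [4 9 4]
Step 4: flows [1->0,0=2] -> levels [5 8 4]
Step 5: flows [1->0,0->2] -> levels [5 7 5]
Step 6: flows [1->0,0=2] -> levels [6 6 5]
Step 7: flows [0=1,0->2] -> levels [5 6 6]
Step 8: flows [1->0,2->0] -> levels [7 5 5]
Step 9: flows [0->1,0->2] -> levels [5 6 6]
  -> period-2 cycle: step 9 state = step 7 state; never stabilizes
  -> state at step 30: (30-7) mod 2 = 1, same as step 8 -> [7 5 5]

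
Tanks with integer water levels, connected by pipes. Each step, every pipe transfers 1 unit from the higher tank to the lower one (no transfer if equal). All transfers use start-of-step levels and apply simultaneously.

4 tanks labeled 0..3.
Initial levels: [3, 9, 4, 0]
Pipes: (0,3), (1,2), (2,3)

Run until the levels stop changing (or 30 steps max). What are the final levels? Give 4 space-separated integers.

Step 1: flows [0->3,1->2,2->3] -> levels [2 8 4 2]
Step 2: flows [0=3,1->2,2->3] -> levels [2 7 4 3]
Step 3: flows [3->0,1->2,2->3] -> levels [3 6 4 3]
Step 4: flows [0=3,1->2,2->3] -> levels [3 5 4 4]
Step 5: flows [3->0,1->2,2=3] -> levels [4 4 5 3]
Step 6: flows [0->3,2->1,2->3] -> levels [3 5 3 5]
Step 7: flows [3->0,1->2,3->2] -> levels [4 4 5 3]
  -> period-2 cycle: step 7 state = step 5 state; never stabilizes
  -> state at step 30: (30-5) mod 2 = 1, same as step 6 -> [3 5 3 5]

Answer: 3 5 3 5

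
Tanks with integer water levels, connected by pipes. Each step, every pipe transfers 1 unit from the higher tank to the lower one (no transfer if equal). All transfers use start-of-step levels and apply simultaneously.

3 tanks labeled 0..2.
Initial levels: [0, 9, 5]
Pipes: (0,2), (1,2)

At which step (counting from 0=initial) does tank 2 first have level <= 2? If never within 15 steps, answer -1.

Step 1: flows [2->0,1->2] -> levels [1 8 5]
Step 2: flows [2->0,1->2] -> levels [2 7 5]
Step 3: flows [2->0,1->2] -> levels [3 6 5]
Step 4: flows [2->0,1->2] -> levels [4 5 5]
Step 5: flows [2->0,1=2] -> levels [5 5 4]
Step 6: flows [0->2,1->2] -> levels [4 4 6]
Step 7: flows [2->0,2->1] -> levels [5 5 4]
  -> period-2 cycle (repeats step 5); tank 2 never drops to <=2
Tank 2 never reaches <=2 within 15 steps

Answer: -1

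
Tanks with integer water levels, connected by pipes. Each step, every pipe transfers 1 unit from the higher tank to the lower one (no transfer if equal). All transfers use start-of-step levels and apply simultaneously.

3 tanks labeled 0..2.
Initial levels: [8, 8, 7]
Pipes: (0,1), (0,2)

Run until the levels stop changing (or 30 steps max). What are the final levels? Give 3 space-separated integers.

Step 1: flows [0=1,0->2] -> levels [7 8 8]
Step 2: flows [1->0,2->0] -> levels [9 7 7]
Step 3: flows [0->1,0->2] -> levels [7 8 8]
  -> period-2 cycle: step 3 state = step 1 state; never stabilizes
  -> state at step 30: (30-1) mod 2 = 1, same as step 2 -> [9 7 7]

Answer: 9 7 7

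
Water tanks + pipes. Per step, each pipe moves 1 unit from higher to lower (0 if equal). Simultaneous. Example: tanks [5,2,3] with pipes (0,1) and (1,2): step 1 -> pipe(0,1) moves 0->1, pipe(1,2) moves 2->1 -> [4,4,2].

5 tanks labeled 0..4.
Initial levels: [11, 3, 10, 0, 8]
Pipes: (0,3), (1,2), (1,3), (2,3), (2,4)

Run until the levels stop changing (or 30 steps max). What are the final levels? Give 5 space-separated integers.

Answer: 7 6 8 5 6

Derivation:
Step 1: flows [0->3,2->1,1->3,2->3,2->4] -> levels [10 3 7 3 9]
Step 2: flows [0->3,2->1,1=3,2->3,4->2] -> levels [9 4 6 5 8]
Step 3: flows [0->3,2->1,3->1,2->3,4->2] -> levels [8 6 5 6 7]
Step 4: flows [0->3,1->2,1=3,3->2,4->2] -> levels [7 5 8 6 6]
Step 5: flows [0->3,2->1,3->1,2->3,2->4] -> levels [6 7 5 7 7]
Step 6: flows [3->0,1->2,1=3,3->2,4->2] -> levels [7 6 8 5 6]
Step 7: flows [0->3,2->1,1->3,2->3,2->4] -> levels [6 6 5 8 7]
Step 8: flows [3->0,1->2,3->1,3->2,4->2] -> levels [7 6 8 5 6]
  -> period-2 cycle: step 8 state = step 6 state; never stabilizes
  -> state at step 30: (30-6) mod 2 = 0, same as step 6 -> [7 6 8 5 6]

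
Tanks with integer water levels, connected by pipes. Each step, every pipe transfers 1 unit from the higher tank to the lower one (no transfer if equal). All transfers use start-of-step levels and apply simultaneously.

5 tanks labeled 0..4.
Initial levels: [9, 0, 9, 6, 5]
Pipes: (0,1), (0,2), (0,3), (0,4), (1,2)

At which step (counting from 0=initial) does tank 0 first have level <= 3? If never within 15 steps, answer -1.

Answer: 3

Derivation:
Step 1: flows [0->1,0=2,0->3,0->4,2->1] -> levels [6 2 8 7 6]
Step 2: flows [0->1,2->0,3->0,0=4,2->1] -> levels [7 4 6 6 6]
Step 3: flows [0->1,0->2,0->3,0->4,2->1] -> levels [3 6 6 7 7]
Tank 0 first reaches <=3 at step 3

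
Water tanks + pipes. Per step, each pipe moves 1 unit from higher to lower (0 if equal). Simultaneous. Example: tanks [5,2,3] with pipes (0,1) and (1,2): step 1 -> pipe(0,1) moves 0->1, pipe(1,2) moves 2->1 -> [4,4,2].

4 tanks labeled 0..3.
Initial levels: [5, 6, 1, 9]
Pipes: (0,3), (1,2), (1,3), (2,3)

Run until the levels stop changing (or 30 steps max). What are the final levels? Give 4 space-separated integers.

Answer: 6 6 6 3

Derivation:
Step 1: flows [3->0,1->2,3->1,3->2] -> levels [6 6 3 6]
Step 2: flows [0=3,1->2,1=3,3->2] -> levels [6 5 5 5]
Step 3: flows [0->3,1=2,1=3,2=3] -> levels [5 5 5 6]
Step 4: flows [3->0,1=2,3->1,3->2] -> levels [6 6 6 3]
Step 5: flows [0->3,1=2,1->3,2->3] -> levels [5 5 5 6]
  -> period-2 cycle: step 5 state = step 3 state; never stabilizes
  -> state at step 30: (30-3) mod 2 = 1, same as step 4 -> [6 6 6 3]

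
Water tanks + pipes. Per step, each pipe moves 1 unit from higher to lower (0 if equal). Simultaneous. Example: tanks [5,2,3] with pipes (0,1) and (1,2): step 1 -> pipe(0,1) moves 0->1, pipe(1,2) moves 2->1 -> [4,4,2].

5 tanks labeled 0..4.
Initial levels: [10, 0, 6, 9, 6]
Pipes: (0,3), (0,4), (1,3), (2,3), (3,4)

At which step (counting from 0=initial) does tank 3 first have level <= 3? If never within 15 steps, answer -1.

Answer: -1

Derivation:
Step 1: flows [0->3,0->4,3->1,3->2,3->4] -> levels [8 1 7 7 8]
Step 2: flows [0->3,0=4,3->1,2=3,4->3] -> levels [7 2 7 8 7]
Step 3: flows [3->0,0=4,3->1,3->2,3->4] -> levels [8 3 8 4 8]
Step 4: flows [0->3,0=4,3->1,2->3,4->3] -> levels [7 4 7 6 7]
Step 5: flows [0->3,0=4,3->1,2->3,4->3] -> levels [6 5 6 8 6]
Step 6: flows [3->0,0=4,3->1,3->2,3->4] -> levels [7 6 7 4 7]
Step 7: flows [0->3,0=4,1->3,2->3,4->3] -> levels [6 5 6 8 6]
  -> period-2 cycle (repeats step 5); tank 3 never drops to <=3
Tank 3 never reaches <=3 within 15 steps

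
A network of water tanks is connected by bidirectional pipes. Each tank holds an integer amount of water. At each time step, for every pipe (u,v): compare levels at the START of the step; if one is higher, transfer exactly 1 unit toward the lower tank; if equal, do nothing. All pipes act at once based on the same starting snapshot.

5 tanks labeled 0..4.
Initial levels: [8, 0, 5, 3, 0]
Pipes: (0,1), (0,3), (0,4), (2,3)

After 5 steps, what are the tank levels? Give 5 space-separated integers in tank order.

Step 1: flows [0->1,0->3,0->4,2->3] -> levels [5 1 4 5 1]
Step 2: flows [0->1,0=3,0->4,3->2] -> levels [3 2 5 4 2]
Step 3: flows [0->1,3->0,0->4,2->3] -> levels [2 3 4 4 3]
Step 4: flows [1->0,3->0,4->0,2=3] -> levels [5 2 4 3 2]
Step 5: flows [0->1,0->3,0->4,2->3] -> levels [2 3 3 5 3]

Answer: 2 3 3 5 3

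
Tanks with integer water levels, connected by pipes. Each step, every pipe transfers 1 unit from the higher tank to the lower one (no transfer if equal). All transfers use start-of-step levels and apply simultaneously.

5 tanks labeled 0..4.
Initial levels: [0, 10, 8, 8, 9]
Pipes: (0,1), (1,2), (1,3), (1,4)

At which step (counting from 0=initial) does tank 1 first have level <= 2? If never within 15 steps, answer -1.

Step 1: flows [1->0,1->2,1->3,1->4] -> levels [1 6 9 9 10]
Step 2: flows [1->0,2->1,3->1,4->1] -> levels [2 8 8 8 9]
Step 3: flows [1->0,1=2,1=3,4->1] -> levels [3 8 8 8 8]
Step 4: flows [1->0,1=2,1=3,1=4] -> levels [4 7 8 8 8]
Step 5: flows [1->0,2->1,3->1,4->1] -> levels [5 9 7 7 7]
Step 6: flows [1->0,1->2,1->3,1->4] -> levels [6 5 8 8 8]
Step 7: flows [0->1,2->1,3->1,4->1] -> levels [5 9 7 7 7]
  -> period-2 cycle (repeats step 5); tank 1 never drops to <=2
Tank 1 never reaches <=2 within 15 steps

Answer: -1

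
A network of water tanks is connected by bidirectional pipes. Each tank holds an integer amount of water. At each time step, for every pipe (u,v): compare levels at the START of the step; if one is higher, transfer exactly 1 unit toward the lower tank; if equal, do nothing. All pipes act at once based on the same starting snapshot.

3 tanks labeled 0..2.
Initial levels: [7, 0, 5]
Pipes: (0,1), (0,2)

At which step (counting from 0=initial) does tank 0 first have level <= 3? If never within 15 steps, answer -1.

Answer: -1

Derivation:
Step 1: flows [0->1,0->2] -> levels [5 1 6]
Step 2: flows [0->1,2->0] -> levels [5 2 5]
Step 3: flows [0->1,0=2] -> levels [4 3 5]
Step 4: flows [0->1,2->0] -> levels [4 4 4]
Step 5: flows [0=1,0=2] -> levels [4 4 4]
  -> stable; tank 0 stays at 4 > 3
Tank 0 never reaches <=3 within 15 steps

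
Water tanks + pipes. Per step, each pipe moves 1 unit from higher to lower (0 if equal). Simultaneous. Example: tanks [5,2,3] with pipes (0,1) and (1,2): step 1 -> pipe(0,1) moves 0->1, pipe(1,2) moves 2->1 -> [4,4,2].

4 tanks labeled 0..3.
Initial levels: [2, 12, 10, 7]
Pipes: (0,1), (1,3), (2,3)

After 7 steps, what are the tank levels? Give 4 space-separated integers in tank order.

Answer: 8 7 8 8

Derivation:
Step 1: flows [1->0,1->3,2->3] -> levels [3 10 9 9]
Step 2: flows [1->0,1->3,2=3] -> levels [4 8 9 10]
Step 3: flows [1->0,3->1,3->2] -> levels [5 8 10 8]
Step 4: flows [1->0,1=3,2->3] -> levels [6 7 9 9]
Step 5: flows [1->0,3->1,2=3] -> levels [7 7 9 8]
Step 6: flows [0=1,3->1,2->3] -> levels [7 8 8 8]
Step 7: flows [1->0,1=3,2=3] -> levels [8 7 8 8]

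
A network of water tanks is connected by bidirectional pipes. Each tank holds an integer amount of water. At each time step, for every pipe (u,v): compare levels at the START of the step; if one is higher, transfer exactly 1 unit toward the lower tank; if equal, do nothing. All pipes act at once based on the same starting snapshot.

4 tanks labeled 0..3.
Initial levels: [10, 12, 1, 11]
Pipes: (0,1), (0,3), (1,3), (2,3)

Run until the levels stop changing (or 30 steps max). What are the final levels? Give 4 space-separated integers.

Step 1: flows [1->0,3->0,1->3,3->2] -> levels [12 10 2 10]
Step 2: flows [0->1,0->3,1=3,3->2] -> levels [10 11 3 10]
Step 3: flows [1->0,0=3,1->3,3->2] -> levels [11 9 4 10]
Step 4: flows [0->1,0->3,3->1,3->2] -> levels [9 11 5 9]
Step 5: flows [1->0,0=3,1->3,3->2] -> levels [10 9 6 9]
Step 6: flows [0->1,0->3,1=3,3->2] -> levels [8 10 7 9]
Step 7: flows [1->0,3->0,1->3,3->2] -> levels [10 8 8 8]
Step 8: flows [0->1,0->3,1=3,2=3] -> levels [8 9 8 9]
Step 9: flows [1->0,3->0,1=3,3->2] -> levels [10 8 9 7]
Step 10: flows [0->1,0->3,1->3,2->3] -> levels [8 8 8 10]
Step 11: flows [0=1,3->0,3->1,3->2] -> levels [9 9 9 7]
Step 12: flows [0=1,0->3,1->3,2->3] -> levels [8 8 8 10]
  -> period-2 cycle: step 12 state = step 10 state; never stabilizes
  -> state at step 30: (30-10) mod 2 = 0, same as step 10 -> [8 8 8 10]

Answer: 8 8 8 10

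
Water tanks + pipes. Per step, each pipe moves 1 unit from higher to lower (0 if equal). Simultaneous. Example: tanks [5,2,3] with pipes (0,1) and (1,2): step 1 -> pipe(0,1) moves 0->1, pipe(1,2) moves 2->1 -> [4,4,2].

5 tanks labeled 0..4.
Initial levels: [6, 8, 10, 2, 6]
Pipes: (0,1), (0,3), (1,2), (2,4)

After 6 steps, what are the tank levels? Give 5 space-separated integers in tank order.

Step 1: flows [1->0,0->3,2->1,2->4] -> levels [6 8 8 3 7]
Step 2: flows [1->0,0->3,1=2,2->4] -> levels [6 7 7 4 8]
Step 3: flows [1->0,0->3,1=2,4->2] -> levels [6 6 8 5 7]
Step 4: flows [0=1,0->3,2->1,2->4] -> levels [5 7 6 6 8]
Step 5: flows [1->0,3->0,1->2,4->2] -> levels [7 5 8 5 7]
Step 6: flows [0->1,0->3,2->1,2->4] -> levels [5 7 6 6 8]

Answer: 5 7 6 6 8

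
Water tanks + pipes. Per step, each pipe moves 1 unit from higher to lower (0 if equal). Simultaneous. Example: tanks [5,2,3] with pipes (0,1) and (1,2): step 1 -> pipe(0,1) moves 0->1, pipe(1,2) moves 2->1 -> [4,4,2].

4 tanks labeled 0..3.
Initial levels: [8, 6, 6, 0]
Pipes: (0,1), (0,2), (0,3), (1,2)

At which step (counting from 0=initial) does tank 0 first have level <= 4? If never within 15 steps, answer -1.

Answer: 5

Derivation:
Step 1: flows [0->1,0->2,0->3,1=2] -> levels [5 7 7 1]
Step 2: flows [1->0,2->0,0->3,1=2] -> levels [6 6 6 2]
Step 3: flows [0=1,0=2,0->3,1=2] -> levels [5 6 6 3]
Step 4: flows [1->0,2->0,0->3,1=2] -> levels [6 5 5 4]
Step 5: flows [0->1,0->2,0->3,1=2] -> levels [3 6 6 5]
Tank 0 first reaches <=4 at step 5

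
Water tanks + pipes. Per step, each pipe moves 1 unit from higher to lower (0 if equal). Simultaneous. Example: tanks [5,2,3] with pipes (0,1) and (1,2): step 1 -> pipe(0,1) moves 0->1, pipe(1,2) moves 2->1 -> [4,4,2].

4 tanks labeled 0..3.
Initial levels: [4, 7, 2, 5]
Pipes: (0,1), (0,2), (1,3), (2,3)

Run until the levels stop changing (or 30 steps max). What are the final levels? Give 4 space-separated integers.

Answer: 5 4 5 4

Derivation:
Step 1: flows [1->0,0->2,1->3,3->2] -> levels [4 5 4 5]
Step 2: flows [1->0,0=2,1=3,3->2] -> levels [5 4 5 4]
Step 3: flows [0->1,0=2,1=3,2->3] -> levels [4 5 4 5]
  -> period-2 cycle: step 3 state = step 1 state; never stabilizes
  -> state at step 30: (30-1) mod 2 = 1, same as step 2 -> [5 4 5 4]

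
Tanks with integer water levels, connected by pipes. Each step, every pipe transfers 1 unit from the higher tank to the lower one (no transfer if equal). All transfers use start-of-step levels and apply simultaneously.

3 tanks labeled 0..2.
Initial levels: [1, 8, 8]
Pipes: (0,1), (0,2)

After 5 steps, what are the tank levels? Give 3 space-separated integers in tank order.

Step 1: flows [1->0,2->0] -> levels [3 7 7]
Step 2: flows [1->0,2->0] -> levels [5 6 6]
Step 3: flows [1->0,2->0] -> levels [7 5 5]
Step 4: flows [0->1,0->2] -> levels [5 6 6]
  -> period-2 cycle: step 4 state = step 2 state
  -> state at step 5: (5-2) mod 2 = 1, same as step 3 -> [7 5 5]

Answer: 7 5 5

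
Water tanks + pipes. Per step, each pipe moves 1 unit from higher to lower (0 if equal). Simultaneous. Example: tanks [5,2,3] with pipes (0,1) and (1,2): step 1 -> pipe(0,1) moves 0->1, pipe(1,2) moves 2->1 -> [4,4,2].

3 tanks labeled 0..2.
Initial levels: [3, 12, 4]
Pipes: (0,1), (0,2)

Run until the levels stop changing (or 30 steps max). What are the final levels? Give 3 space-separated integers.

Step 1: flows [1->0,2->0] -> levels [5 11 3]
Step 2: flows [1->0,0->2] -> levels [5 10 4]
Step 3: flows [1->0,0->2] -> levels [5 9 5]
Step 4: flows [1->0,0=2] -> levels [6 8 5]
Step 5: flows [1->0,0->2] -> levels [6 7 6]
Step 6: flows [1->0,0=2] -> levels [7 6 6]
Step 7: flows [0->1,0->2] -> levels [5 7 7]
Step 8: flows [1->0,2->0] -> levels [7 6 6]
  -> period-2 cycle: step 8 state = step 6 state; never stabilizes
  -> state at step 30: (30-6) mod 2 = 0, same as step 6 -> [7 6 6]

Answer: 7 6 6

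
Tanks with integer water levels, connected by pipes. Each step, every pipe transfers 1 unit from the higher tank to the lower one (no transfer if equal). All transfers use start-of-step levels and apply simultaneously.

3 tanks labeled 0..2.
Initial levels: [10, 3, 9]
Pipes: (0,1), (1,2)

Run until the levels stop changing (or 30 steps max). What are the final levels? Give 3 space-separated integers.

Step 1: flows [0->1,2->1] -> levels [9 5 8]
Step 2: flows [0->1,2->1] -> levels [8 7 7]
Step 3: flows [0->1,1=2] -> levels [7 8 7]
Step 4: flows [1->0,1->2] -> levels [8 6 8]
Step 5: flows [0->1,2->1] -> levels [7 8 7]
  -> period-2 cycle: step 5 state = step 3 state; never stabilizes
  -> state at step 30: (30-3) mod 2 = 1, same as step 4 -> [8 6 8]

Answer: 8 6 8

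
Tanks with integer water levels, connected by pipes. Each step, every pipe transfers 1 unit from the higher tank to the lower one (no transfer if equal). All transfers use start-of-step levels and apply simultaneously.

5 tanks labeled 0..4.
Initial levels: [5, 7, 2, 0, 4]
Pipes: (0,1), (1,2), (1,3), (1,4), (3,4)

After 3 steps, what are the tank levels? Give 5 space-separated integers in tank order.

Answer: 4 3 4 3 4

Derivation:
Step 1: flows [1->0,1->2,1->3,1->4,4->3] -> levels [6 3 3 2 4]
Step 2: flows [0->1,1=2,1->3,4->1,4->3] -> levels [5 4 3 4 2]
Step 3: flows [0->1,1->2,1=3,1->4,3->4] -> levels [4 3 4 3 4]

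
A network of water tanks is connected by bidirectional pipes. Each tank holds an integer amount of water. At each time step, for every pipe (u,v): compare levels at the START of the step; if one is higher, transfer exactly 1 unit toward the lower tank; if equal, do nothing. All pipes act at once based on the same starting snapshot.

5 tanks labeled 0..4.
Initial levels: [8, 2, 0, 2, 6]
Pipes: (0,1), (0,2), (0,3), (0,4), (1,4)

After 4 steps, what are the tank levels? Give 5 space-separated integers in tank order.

Answer: 1 5 4 4 4

Derivation:
Step 1: flows [0->1,0->2,0->3,0->4,4->1] -> levels [4 4 1 3 6]
Step 2: flows [0=1,0->2,0->3,4->0,4->1] -> levels [3 5 2 4 4]
Step 3: flows [1->0,0->2,3->0,4->0,1->4] -> levels [5 3 3 3 4]
Step 4: flows [0->1,0->2,0->3,0->4,4->1] -> levels [1 5 4 4 4]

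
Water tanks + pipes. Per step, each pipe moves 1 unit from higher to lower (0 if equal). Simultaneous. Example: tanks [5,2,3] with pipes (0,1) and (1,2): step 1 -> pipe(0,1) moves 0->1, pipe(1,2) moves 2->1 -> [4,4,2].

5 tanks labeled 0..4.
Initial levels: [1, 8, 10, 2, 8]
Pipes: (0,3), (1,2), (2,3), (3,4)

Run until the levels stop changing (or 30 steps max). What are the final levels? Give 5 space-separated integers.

Answer: 6 6 7 4 6

Derivation:
Step 1: flows [3->0,2->1,2->3,4->3] -> levels [2 9 8 3 7]
Step 2: flows [3->0,1->2,2->3,4->3] -> levels [3 8 8 4 6]
Step 3: flows [3->0,1=2,2->3,4->3] -> levels [4 8 7 5 5]
Step 4: flows [3->0,1->2,2->3,3=4] -> levels [5 7 7 5 5]
Step 5: flows [0=3,1=2,2->3,3=4] -> levels [5 7 6 6 5]
Step 6: flows [3->0,1->2,2=3,3->4] -> levels [6 6 7 4 6]
Step 7: flows [0->3,2->1,2->3,4->3] -> levels [5 7 5 7 5]
Step 8: flows [3->0,1->2,3->2,3->4] -> levels [6 6 7 4 6]
  -> period-2 cycle: step 8 state = step 6 state; never stabilizes
  -> state at step 30: (30-6) mod 2 = 0, same as step 6 -> [6 6 7 4 6]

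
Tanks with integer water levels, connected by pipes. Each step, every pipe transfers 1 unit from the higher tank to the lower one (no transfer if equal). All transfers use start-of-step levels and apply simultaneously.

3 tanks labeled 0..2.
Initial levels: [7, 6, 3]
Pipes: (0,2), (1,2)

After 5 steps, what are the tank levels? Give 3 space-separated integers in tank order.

Answer: 6 6 4

Derivation:
Step 1: flows [0->2,1->2] -> levels [6 5 5]
Step 2: flows [0->2,1=2] -> levels [5 5 6]
Step 3: flows [2->0,2->1] -> levels [6 6 4]
Step 4: flows [0->2,1->2] -> levels [5 5 6]
  -> period-2 cycle: step 4 state = step 2 state
  -> state at step 5: (5-2) mod 2 = 1, same as step 3 -> [6 6 4]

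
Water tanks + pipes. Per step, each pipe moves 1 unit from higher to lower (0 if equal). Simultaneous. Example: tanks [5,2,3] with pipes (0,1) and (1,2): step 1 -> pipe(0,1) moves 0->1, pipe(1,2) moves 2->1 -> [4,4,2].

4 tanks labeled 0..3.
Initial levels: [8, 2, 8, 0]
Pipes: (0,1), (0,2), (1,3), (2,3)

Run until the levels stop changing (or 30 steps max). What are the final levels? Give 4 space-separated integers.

Answer: 4 5 4 5

Derivation:
Step 1: flows [0->1,0=2,1->3,2->3] -> levels [7 2 7 2]
Step 2: flows [0->1,0=2,1=3,2->3] -> levels [6 3 6 3]
Step 3: flows [0->1,0=2,1=3,2->3] -> levels [5 4 5 4]
Step 4: flows [0->1,0=2,1=3,2->3] -> levels [4 5 4 5]
Step 5: flows [1->0,0=2,1=3,3->2] -> levels [5 4 5 4]
  -> period-2 cycle: step 5 state = step 3 state; never stabilizes
  -> state at step 30: (30-3) mod 2 = 1, same as step 4 -> [4 5 4 5]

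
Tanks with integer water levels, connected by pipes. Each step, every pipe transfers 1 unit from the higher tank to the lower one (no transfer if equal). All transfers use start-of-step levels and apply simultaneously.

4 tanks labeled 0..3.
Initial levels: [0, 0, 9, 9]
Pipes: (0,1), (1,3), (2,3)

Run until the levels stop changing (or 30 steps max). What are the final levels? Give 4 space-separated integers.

Answer: 5 3 4 6

Derivation:
Step 1: flows [0=1,3->1,2=3] -> levels [0 1 9 8]
Step 2: flows [1->0,3->1,2->3] -> levels [1 1 8 8]
Step 3: flows [0=1,3->1,2=3] -> levels [1 2 8 7]
Step 4: flows [1->0,3->1,2->3] -> levels [2 2 7 7]
Step 5: flows [0=1,3->1,2=3] -> levels [2 3 7 6]
Step 6: flows [1->0,3->1,2->3] -> levels [3 3 6 6]
Step 7: flows [0=1,3->1,2=3] -> levels [3 4 6 5]
Step 8: flows [1->0,3->1,2->3] -> levels [4 4 5 5]
Step 9: flows [0=1,3->1,2=3] -> levels [4 5 5 4]
Step 10: flows [1->0,1->3,2->3] -> levels [5 3 4 6]
Step 11: flows [0->1,3->1,3->2] -> levels [4 5 5 4]
  -> period-2 cycle: step 11 state = step 9 state; never stabilizes
  -> state at step 30: (30-9) mod 2 = 1, same as step 10 -> [5 3 4 6]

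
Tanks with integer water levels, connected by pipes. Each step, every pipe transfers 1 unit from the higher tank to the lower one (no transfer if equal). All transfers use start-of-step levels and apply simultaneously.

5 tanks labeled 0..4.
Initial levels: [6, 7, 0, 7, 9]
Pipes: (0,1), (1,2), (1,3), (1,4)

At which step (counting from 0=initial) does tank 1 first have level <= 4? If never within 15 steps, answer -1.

Answer: 3

Derivation:
Step 1: flows [1->0,1->2,1=3,4->1] -> levels [7 6 1 7 8]
Step 2: flows [0->1,1->2,3->1,4->1] -> levels [6 8 2 6 7]
Step 3: flows [1->0,1->2,1->3,1->4] -> levels [7 4 3 7 8]
Tank 1 first reaches <=4 at step 3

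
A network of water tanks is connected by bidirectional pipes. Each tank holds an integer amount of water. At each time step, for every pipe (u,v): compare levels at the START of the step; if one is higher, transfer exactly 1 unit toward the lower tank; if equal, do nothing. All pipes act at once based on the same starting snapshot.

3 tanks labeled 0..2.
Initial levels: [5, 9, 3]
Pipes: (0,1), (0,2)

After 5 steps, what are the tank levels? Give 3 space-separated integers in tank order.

Answer: 7 5 5

Derivation:
Step 1: flows [1->0,0->2] -> levels [5 8 4]
Step 2: flows [1->0,0->2] -> levels [5 7 5]
Step 3: flows [1->0,0=2] -> levels [6 6 5]
Step 4: flows [0=1,0->2] -> levels [5 6 6]
Step 5: flows [1->0,2->0] -> levels [7 5 5]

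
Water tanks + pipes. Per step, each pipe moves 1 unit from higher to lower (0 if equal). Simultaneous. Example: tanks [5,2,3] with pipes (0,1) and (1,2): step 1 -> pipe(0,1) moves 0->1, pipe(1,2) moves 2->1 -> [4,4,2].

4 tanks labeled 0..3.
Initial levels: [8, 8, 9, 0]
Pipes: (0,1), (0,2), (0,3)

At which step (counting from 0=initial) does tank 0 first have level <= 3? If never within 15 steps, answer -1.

Step 1: flows [0=1,2->0,0->3] -> levels [8 8 8 1]
Step 2: flows [0=1,0=2,0->3] -> levels [7 8 8 2]
Step 3: flows [1->0,2->0,0->3] -> levels [8 7 7 3]
Step 4: flows [0->1,0->2,0->3] -> levels [5 8 8 4]
Step 5: flows [1->0,2->0,0->3] -> levels [6 7 7 5]
Step 6: flows [1->0,2->0,0->3] -> levels [7 6 6 6]
Step 7: flows [0->1,0->2,0->3] -> levels [4 7 7 7]
Step 8: flows [1->0,2->0,3->0] -> levels [7 6 6 6]
  -> period-2 cycle (repeats step 6); tank 0 never drops to <=3
Tank 0 never reaches <=3 within 15 steps

Answer: -1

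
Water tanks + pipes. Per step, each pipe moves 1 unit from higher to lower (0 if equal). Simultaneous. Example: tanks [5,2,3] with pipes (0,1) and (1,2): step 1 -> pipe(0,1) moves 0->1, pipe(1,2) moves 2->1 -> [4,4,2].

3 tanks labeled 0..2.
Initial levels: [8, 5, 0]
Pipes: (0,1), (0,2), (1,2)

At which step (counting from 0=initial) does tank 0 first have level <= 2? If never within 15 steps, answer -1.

Step 1: flows [0->1,0->2,1->2] -> levels [6 5 2]
Step 2: flows [0->1,0->2,1->2] -> levels [4 5 4]
Step 3: flows [1->0,0=2,1->2] -> levels [5 3 5]
Step 4: flows [0->1,0=2,2->1] -> levels [4 5 4]
  -> period-2 cycle (repeats step 2); tank 0 never drops to <=2
Tank 0 never reaches <=2 within 15 steps

Answer: -1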